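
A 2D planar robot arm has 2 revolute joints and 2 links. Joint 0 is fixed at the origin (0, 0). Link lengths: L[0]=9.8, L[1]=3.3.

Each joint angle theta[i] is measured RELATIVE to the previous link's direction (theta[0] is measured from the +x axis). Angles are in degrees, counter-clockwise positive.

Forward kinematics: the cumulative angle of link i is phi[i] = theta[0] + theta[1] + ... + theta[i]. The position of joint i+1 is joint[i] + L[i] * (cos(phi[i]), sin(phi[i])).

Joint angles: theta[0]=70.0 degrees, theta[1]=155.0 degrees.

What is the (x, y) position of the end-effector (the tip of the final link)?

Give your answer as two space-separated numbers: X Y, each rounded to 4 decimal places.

joint[0] = (0.0000, 0.0000)  (base)
link 0: phi[0] = 70 = 70 deg
  cos(70 deg) = 0.3420, sin(70 deg) = 0.9397
  joint[1] = (0.0000, 0.0000) + 9.8 * (0.3420, 0.9397) = (0.0000 + 3.3518, 0.0000 + 9.2090) = (3.3518, 9.2090)
link 1: phi[1] = 70 + 155 = 225 deg
  cos(225 deg) = -0.7071, sin(225 deg) = -0.7071
  joint[2] = (3.3518, 9.2090) + 3.3 * (-0.7071, -0.7071) = (3.3518 + -2.3335, 9.2090 + -2.3335) = (1.0183, 6.8755)
End effector: (1.0183, 6.8755)

Answer: 1.0183 6.8755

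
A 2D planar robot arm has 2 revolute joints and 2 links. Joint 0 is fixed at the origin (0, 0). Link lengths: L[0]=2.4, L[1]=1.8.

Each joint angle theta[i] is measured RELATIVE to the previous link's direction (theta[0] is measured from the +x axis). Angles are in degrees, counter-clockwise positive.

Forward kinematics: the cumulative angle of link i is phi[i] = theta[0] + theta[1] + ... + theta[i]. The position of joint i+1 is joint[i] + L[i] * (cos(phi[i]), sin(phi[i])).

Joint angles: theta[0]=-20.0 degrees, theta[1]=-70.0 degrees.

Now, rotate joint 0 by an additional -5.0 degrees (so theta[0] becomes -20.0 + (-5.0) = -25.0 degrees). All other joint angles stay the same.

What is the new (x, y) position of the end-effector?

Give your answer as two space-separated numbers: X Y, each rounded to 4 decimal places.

joint[0] = (0.0000, 0.0000)  (base)
link 0: phi[0] = -25 = -25 deg
  cos(-25 deg) = 0.9063, sin(-25 deg) = -0.4226
  joint[1] = (0.0000, 0.0000) + 2.4 * (0.9063, -0.4226) = (0.0000 + 2.1751, 0.0000 + -1.0143) = (2.1751, -1.0143)
link 1: phi[1] = -25 + -70 = -95 deg
  cos(-95 deg) = -0.0872, sin(-95 deg) = -0.9962
  joint[2] = (2.1751, -1.0143) + 1.8 * (-0.0872, -0.9962) = (2.1751 + -0.1569, -1.0143 + -1.7932) = (2.0183, -2.8074)
End effector: (2.0183, -2.8074)

Answer: 2.0183 -2.8074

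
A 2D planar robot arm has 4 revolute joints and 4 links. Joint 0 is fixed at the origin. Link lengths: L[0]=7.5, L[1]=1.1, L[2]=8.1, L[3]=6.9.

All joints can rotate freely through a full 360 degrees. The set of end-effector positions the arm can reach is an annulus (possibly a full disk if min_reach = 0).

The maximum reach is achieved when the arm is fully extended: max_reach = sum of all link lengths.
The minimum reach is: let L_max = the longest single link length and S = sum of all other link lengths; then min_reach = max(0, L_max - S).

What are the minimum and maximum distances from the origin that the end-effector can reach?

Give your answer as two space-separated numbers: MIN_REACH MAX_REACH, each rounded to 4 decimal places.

Answer: 0.0000 23.6000

Derivation:
Link lengths: [7.5, 1.1, 8.1, 6.9]
max_reach = 7.5 + 1.1 + 8.1 + 6.9 = 23.6
L_max = max([7.5, 1.1, 8.1, 6.9]) = 8.1
S (sum of others) = 23.6 - 8.1 = 15.5
min_reach = max(0, 8.1 - 15.5) = max(0, -7.4) = 0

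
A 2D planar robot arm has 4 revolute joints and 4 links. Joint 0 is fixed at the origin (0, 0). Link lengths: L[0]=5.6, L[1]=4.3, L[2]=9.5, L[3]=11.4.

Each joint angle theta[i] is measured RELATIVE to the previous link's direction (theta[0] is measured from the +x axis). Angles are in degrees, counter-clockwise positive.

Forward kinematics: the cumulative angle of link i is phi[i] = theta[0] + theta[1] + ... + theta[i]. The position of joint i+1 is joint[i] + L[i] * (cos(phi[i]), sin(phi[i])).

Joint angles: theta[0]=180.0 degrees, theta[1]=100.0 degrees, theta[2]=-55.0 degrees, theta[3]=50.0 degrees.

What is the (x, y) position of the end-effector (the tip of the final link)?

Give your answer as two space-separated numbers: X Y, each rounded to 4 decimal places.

Answer: -10.5773 -22.3088

Derivation:
joint[0] = (0.0000, 0.0000)  (base)
link 0: phi[0] = 180 = 180 deg
  cos(180 deg) = -1.0000, sin(180 deg) = 0.0000
  joint[1] = (0.0000, 0.0000) + 5.6 * (-1.0000, 0.0000) = (0.0000 + -5.6000, 0.0000 + 0.0000) = (-5.6000, 0.0000)
link 1: phi[1] = 180 + 100 = 280 deg
  cos(280 deg) = 0.1736, sin(280 deg) = -0.9848
  joint[2] = (-5.6000, 0.0000) + 4.3 * (0.1736, -0.9848) = (-5.6000 + 0.7467, 0.0000 + -4.2347) = (-4.8533, -4.2347)
link 2: phi[2] = 180 + 100 + -55 = 225 deg
  cos(225 deg) = -0.7071, sin(225 deg) = -0.7071
  joint[3] = (-4.8533, -4.2347) + 9.5 * (-0.7071, -0.7071) = (-4.8533 + -6.7175, -4.2347 + -6.7175) = (-11.5708, -10.9522)
link 3: phi[3] = 180 + 100 + -55 + 50 = 275 deg
  cos(275 deg) = 0.0872, sin(275 deg) = -0.9962
  joint[4] = (-11.5708, -10.9522) + 11.4 * (0.0872, -0.9962) = (-11.5708 + 0.9936, -10.9522 + -11.3566) = (-10.5773, -22.3088)
End effector: (-10.5773, -22.3088)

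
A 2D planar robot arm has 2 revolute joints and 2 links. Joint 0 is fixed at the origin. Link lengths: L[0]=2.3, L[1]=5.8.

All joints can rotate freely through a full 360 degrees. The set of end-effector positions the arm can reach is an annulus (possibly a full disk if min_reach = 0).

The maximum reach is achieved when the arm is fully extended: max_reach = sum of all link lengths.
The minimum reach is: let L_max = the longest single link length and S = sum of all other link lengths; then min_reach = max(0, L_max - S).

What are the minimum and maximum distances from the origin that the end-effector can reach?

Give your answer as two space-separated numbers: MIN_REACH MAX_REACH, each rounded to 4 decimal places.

Link lengths: [2.3, 5.8]
max_reach = 2.3 + 5.8 = 8.1
L_max = max([2.3, 5.8]) = 5.8
S (sum of others) = 8.1 - 5.8 = 2.3
min_reach = max(0, 5.8 - 2.3) = max(0, 3.5) = 3.5

Answer: 3.5000 8.1000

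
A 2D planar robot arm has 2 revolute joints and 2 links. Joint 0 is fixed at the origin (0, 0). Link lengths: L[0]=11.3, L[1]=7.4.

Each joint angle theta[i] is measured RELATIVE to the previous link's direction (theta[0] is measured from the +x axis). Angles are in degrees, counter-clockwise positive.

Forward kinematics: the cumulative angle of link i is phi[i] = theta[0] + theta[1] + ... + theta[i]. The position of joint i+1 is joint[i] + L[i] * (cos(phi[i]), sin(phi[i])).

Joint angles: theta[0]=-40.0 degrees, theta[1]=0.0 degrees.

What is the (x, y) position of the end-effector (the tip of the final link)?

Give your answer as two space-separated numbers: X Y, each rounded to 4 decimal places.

joint[0] = (0.0000, 0.0000)  (base)
link 0: phi[0] = -40 = -40 deg
  cos(-40 deg) = 0.7660, sin(-40 deg) = -0.6428
  joint[1] = (0.0000, 0.0000) + 11.3 * (0.7660, -0.6428) = (0.0000 + 8.6563, 0.0000 + -7.2635) = (8.6563, -7.2635)
link 1: phi[1] = -40 + 0 = -40 deg
  cos(-40 deg) = 0.7660, sin(-40 deg) = -0.6428
  joint[2] = (8.6563, -7.2635) + 7.4 * (0.7660, -0.6428) = (8.6563 + 5.6687, -7.2635 + -4.7566) = (14.3250, -12.0201)
End effector: (14.3250, -12.0201)

Answer: 14.3250 -12.0201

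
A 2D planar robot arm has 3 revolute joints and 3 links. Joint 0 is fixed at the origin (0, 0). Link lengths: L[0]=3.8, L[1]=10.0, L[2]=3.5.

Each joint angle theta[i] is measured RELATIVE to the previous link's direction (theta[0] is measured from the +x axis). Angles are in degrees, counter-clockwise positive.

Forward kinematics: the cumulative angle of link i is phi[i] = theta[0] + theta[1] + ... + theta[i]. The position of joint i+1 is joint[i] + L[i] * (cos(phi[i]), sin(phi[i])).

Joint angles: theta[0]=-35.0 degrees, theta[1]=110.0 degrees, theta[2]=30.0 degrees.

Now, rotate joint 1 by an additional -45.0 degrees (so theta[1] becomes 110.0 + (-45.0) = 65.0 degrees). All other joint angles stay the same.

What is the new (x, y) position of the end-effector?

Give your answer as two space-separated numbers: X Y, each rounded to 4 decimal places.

joint[0] = (0.0000, 0.0000)  (base)
link 0: phi[0] = -35 = -35 deg
  cos(-35 deg) = 0.8192, sin(-35 deg) = -0.5736
  joint[1] = (0.0000, 0.0000) + 3.8 * (0.8192, -0.5736) = (0.0000 + 3.1128, 0.0000 + -2.1796) = (3.1128, -2.1796)
link 1: phi[1] = -35 + 65 = 30 deg
  cos(30 deg) = 0.8660, sin(30 deg) = 0.5000
  joint[2] = (3.1128, -2.1796) + 10 * (0.8660, 0.5000) = (3.1128 + 8.6603, -2.1796 + 5.0000) = (11.7730, 2.8204)
link 2: phi[2] = -35 + 65 + 30 = 60 deg
  cos(60 deg) = 0.5000, sin(60 deg) = 0.8660
  joint[3] = (11.7730, 2.8204) + 3.5 * (0.5000, 0.8660) = (11.7730 + 1.7500, 2.8204 + 3.0311) = (13.5230, 5.8515)
End effector: (13.5230, 5.8515)

Answer: 13.5230 5.8515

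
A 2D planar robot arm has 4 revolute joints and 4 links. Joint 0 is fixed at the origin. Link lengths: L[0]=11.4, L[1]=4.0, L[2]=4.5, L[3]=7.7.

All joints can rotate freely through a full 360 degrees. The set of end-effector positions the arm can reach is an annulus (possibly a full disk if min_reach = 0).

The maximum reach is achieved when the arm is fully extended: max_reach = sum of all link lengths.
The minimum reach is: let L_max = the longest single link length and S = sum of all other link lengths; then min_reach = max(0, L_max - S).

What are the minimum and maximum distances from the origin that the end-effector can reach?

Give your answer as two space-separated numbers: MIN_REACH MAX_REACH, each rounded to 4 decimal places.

Link lengths: [11.4, 4.0, 4.5, 7.7]
max_reach = 11.4 + 4 + 4.5 + 7.7 = 27.6
L_max = max([11.4, 4.0, 4.5, 7.7]) = 11.4
S (sum of others) = 27.6 - 11.4 = 16.2
min_reach = max(0, 11.4 - 16.2) = max(0, -4.8) = 0

Answer: 0.0000 27.6000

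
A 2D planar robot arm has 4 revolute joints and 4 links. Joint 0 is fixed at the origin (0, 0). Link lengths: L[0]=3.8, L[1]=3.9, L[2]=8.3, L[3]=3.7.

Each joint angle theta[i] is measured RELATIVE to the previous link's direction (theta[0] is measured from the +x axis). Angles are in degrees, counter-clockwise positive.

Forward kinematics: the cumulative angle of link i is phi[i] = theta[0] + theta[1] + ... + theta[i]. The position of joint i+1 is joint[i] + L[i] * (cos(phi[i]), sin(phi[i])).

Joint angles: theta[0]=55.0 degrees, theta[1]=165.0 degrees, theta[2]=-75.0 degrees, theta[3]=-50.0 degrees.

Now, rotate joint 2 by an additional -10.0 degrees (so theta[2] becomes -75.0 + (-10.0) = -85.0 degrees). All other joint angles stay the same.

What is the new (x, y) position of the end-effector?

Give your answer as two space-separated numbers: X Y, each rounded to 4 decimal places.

joint[0] = (0.0000, 0.0000)  (base)
link 0: phi[0] = 55 = 55 deg
  cos(55 deg) = 0.5736, sin(55 deg) = 0.8192
  joint[1] = (0.0000, 0.0000) + 3.8 * (0.5736, 0.8192) = (0.0000 + 2.1796, 0.0000 + 3.1128) = (2.1796, 3.1128)
link 1: phi[1] = 55 + 165 = 220 deg
  cos(220 deg) = -0.7660, sin(220 deg) = -0.6428
  joint[2] = (2.1796, 3.1128) + 3.9 * (-0.7660, -0.6428) = (2.1796 + -2.9876, 3.1128 + -2.5069) = (-0.8080, 0.6059)
link 2: phi[2] = 55 + 165 + -85 = 135 deg
  cos(135 deg) = -0.7071, sin(135 deg) = 0.7071
  joint[3] = (-0.8080, 0.6059) + 8.3 * (-0.7071, 0.7071) = (-0.8080 + -5.8690, 0.6059 + 5.8690) = (-6.6770, 6.4749)
link 3: phi[3] = 55 + 165 + -85 + -50 = 85 deg
  cos(85 deg) = 0.0872, sin(85 deg) = 0.9962
  joint[4] = (-6.6770, 6.4749) + 3.7 * (0.0872, 0.9962) = (-6.6770 + 0.3225, 6.4749 + 3.6859) = (-6.3545, 10.1608)
End effector: (-6.3545, 10.1608)

Answer: -6.3545 10.1608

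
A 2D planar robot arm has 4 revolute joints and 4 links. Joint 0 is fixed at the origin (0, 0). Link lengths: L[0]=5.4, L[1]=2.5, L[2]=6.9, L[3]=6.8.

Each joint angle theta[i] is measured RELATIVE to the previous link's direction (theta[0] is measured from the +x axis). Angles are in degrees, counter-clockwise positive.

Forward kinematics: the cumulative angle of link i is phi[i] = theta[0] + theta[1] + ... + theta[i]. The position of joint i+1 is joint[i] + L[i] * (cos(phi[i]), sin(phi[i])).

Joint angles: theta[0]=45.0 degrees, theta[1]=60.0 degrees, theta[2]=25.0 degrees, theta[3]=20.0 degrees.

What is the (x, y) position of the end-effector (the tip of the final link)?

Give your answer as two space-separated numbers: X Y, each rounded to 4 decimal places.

joint[0] = (0.0000, 0.0000)  (base)
link 0: phi[0] = 45 = 45 deg
  cos(45 deg) = 0.7071, sin(45 deg) = 0.7071
  joint[1] = (0.0000, 0.0000) + 5.4 * (0.7071, 0.7071) = (0.0000 + 3.8184, 0.0000 + 3.8184) = (3.8184, 3.8184)
link 1: phi[1] = 45 + 60 = 105 deg
  cos(105 deg) = -0.2588, sin(105 deg) = 0.9659
  joint[2] = (3.8184, 3.8184) + 2.5 * (-0.2588, 0.9659) = (3.8184 + -0.6470, 3.8184 + 2.4148) = (3.1713, 6.2332)
link 2: phi[2] = 45 + 60 + 25 = 130 deg
  cos(130 deg) = -0.6428, sin(130 deg) = 0.7660
  joint[3] = (3.1713, 6.2332) + 6.9 * (-0.6428, 0.7660) = (3.1713 + -4.4352, 6.2332 + 5.2857) = (-1.2639, 11.5189)
link 3: phi[3] = 45 + 60 + 25 + 20 = 150 deg
  cos(150 deg) = -0.8660, sin(150 deg) = 0.5000
  joint[4] = (-1.2639, 11.5189) + 6.8 * (-0.8660, 0.5000) = (-1.2639 + -5.8890, 11.5189 + 3.4000) = (-7.1529, 14.9189)
End effector: (-7.1529, 14.9189)

Answer: -7.1529 14.9189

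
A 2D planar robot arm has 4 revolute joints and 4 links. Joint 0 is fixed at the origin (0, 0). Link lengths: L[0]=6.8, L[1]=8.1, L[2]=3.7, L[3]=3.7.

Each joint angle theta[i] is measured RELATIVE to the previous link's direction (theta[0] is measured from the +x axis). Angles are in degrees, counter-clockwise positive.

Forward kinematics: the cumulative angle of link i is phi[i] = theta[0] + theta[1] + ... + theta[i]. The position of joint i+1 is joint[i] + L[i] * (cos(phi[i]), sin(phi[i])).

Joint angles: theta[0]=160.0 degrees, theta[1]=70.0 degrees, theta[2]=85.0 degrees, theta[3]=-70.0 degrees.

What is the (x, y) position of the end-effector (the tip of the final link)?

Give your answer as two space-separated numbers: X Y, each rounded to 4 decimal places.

Answer: -10.5439 -9.8489

Derivation:
joint[0] = (0.0000, 0.0000)  (base)
link 0: phi[0] = 160 = 160 deg
  cos(160 deg) = -0.9397, sin(160 deg) = 0.3420
  joint[1] = (0.0000, 0.0000) + 6.8 * (-0.9397, 0.3420) = (0.0000 + -6.3899, 0.0000 + 2.3257) = (-6.3899, 2.3257)
link 1: phi[1] = 160 + 70 = 230 deg
  cos(230 deg) = -0.6428, sin(230 deg) = -0.7660
  joint[2] = (-6.3899, 2.3257) + 8.1 * (-0.6428, -0.7660) = (-6.3899 + -5.2066, 2.3257 + -6.2050) = (-11.5965, -3.8792)
link 2: phi[2] = 160 + 70 + 85 = 315 deg
  cos(315 deg) = 0.7071, sin(315 deg) = -0.7071
  joint[3] = (-11.5965, -3.8792) + 3.7 * (0.7071, -0.7071) = (-11.5965 + 2.6163, -3.8792 + -2.6163) = (-8.9802, -6.4955)
link 3: phi[3] = 160 + 70 + 85 + -70 = 245 deg
  cos(245 deg) = -0.4226, sin(245 deg) = -0.9063
  joint[4] = (-8.9802, -6.4955) + 3.7 * (-0.4226, -0.9063) = (-8.9802 + -1.5637, -6.4955 + -3.3533) = (-10.5439, -9.8489)
End effector: (-10.5439, -9.8489)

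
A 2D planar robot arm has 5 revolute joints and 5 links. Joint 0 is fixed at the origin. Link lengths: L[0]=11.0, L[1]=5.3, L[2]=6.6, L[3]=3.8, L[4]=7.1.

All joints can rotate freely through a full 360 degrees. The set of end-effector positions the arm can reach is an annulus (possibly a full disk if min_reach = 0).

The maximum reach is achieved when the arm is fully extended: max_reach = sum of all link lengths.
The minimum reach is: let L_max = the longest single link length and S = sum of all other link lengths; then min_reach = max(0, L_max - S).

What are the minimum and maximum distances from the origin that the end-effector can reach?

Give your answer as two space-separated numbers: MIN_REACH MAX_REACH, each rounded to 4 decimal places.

Link lengths: [11.0, 5.3, 6.6, 3.8, 7.1]
max_reach = 11 + 5.3 + 6.6 + 3.8 + 7.1 = 33.8
L_max = max([11.0, 5.3, 6.6, 3.8, 7.1]) = 11
S (sum of others) = 33.8 - 11 = 22.8
min_reach = max(0, 11 - 22.8) = max(0, -11.8) = 0

Answer: 0.0000 33.8000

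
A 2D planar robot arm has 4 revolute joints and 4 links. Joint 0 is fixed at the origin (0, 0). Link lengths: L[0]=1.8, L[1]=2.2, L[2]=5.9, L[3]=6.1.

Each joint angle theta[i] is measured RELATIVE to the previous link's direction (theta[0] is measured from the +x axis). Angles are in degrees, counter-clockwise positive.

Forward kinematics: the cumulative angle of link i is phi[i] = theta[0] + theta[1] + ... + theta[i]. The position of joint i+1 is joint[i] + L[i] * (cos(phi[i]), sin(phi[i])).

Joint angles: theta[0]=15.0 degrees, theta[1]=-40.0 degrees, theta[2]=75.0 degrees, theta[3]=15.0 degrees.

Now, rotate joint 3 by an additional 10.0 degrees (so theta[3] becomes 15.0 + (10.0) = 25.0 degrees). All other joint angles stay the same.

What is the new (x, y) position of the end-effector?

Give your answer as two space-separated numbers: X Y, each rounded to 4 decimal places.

joint[0] = (0.0000, 0.0000)  (base)
link 0: phi[0] = 15 = 15 deg
  cos(15 deg) = 0.9659, sin(15 deg) = 0.2588
  joint[1] = (0.0000, 0.0000) + 1.8 * (0.9659, 0.2588) = (0.0000 + 1.7387, 0.0000 + 0.4659) = (1.7387, 0.4659)
link 1: phi[1] = 15 + -40 = -25 deg
  cos(-25 deg) = 0.9063, sin(-25 deg) = -0.4226
  joint[2] = (1.7387, 0.4659) + 2.2 * (0.9063, -0.4226) = (1.7387 + 1.9939, 0.4659 + -0.9298) = (3.7325, -0.4639)
link 2: phi[2] = 15 + -40 + 75 = 50 deg
  cos(50 deg) = 0.6428, sin(50 deg) = 0.7660
  joint[3] = (3.7325, -0.4639) + 5.9 * (0.6428, 0.7660) = (3.7325 + 3.7924, -0.4639 + 4.5197) = (7.5250, 4.0558)
link 3: phi[3] = 15 + -40 + 75 + 25 = 75 deg
  cos(75 deg) = 0.2588, sin(75 deg) = 0.9659
  joint[4] = (7.5250, 4.0558) + 6.1 * (0.2588, 0.9659) = (7.5250 + 1.5788, 4.0558 + 5.8921) = (9.1038, 9.9479)
End effector: (9.1038, 9.9479)

Answer: 9.1038 9.9479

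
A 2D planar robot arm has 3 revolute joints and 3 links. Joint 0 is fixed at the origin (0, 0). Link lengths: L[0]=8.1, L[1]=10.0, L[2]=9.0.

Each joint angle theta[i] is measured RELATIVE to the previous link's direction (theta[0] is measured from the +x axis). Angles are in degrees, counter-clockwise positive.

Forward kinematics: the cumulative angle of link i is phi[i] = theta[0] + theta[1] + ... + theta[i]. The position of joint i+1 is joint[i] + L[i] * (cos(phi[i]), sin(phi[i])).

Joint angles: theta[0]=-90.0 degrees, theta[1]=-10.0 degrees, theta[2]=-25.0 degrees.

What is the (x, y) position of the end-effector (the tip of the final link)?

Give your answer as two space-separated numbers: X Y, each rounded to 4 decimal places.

Answer: -6.8987 -25.3204

Derivation:
joint[0] = (0.0000, 0.0000)  (base)
link 0: phi[0] = -90 = -90 deg
  cos(-90 deg) = 0.0000, sin(-90 deg) = -1.0000
  joint[1] = (0.0000, 0.0000) + 8.1 * (0.0000, -1.0000) = (0.0000 + 0.0000, 0.0000 + -8.1000) = (0.0000, -8.1000)
link 1: phi[1] = -90 + -10 = -100 deg
  cos(-100 deg) = -0.1736, sin(-100 deg) = -0.9848
  joint[2] = (0.0000, -8.1000) + 10 * (-0.1736, -0.9848) = (0.0000 + -1.7365, -8.1000 + -9.8481) = (-1.7365, -17.9481)
link 2: phi[2] = -90 + -10 + -25 = -125 deg
  cos(-125 deg) = -0.5736, sin(-125 deg) = -0.8192
  joint[3] = (-1.7365, -17.9481) + 9 * (-0.5736, -0.8192) = (-1.7365 + -5.1622, -17.9481 + -7.3724) = (-6.8987, -25.3204)
End effector: (-6.8987, -25.3204)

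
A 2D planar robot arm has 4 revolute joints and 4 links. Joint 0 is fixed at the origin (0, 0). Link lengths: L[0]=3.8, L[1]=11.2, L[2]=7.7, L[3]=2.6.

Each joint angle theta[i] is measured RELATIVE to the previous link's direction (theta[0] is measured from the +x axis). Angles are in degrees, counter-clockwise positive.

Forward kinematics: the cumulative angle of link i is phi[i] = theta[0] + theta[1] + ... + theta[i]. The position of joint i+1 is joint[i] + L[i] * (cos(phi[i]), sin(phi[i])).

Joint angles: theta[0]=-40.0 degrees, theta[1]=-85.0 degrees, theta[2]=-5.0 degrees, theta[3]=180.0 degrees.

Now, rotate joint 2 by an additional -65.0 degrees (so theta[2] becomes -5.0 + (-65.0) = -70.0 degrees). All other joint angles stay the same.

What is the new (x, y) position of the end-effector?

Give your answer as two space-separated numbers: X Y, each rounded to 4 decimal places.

joint[0] = (0.0000, 0.0000)  (base)
link 0: phi[0] = -40 = -40 deg
  cos(-40 deg) = 0.7660, sin(-40 deg) = -0.6428
  joint[1] = (0.0000, 0.0000) + 3.8 * (0.7660, -0.6428) = (0.0000 + 2.9110, 0.0000 + -2.4426) = (2.9110, -2.4426)
link 1: phi[1] = -40 + -85 = -125 deg
  cos(-125 deg) = -0.5736, sin(-125 deg) = -0.8192
  joint[2] = (2.9110, -2.4426) + 11.2 * (-0.5736, -0.8192) = (2.9110 + -6.4241, -2.4426 + -9.1745) = (-3.5131, -11.6171)
link 2: phi[2] = -40 + -85 + -70 = -195 deg
  cos(-195 deg) = -0.9659, sin(-195 deg) = 0.2588
  joint[3] = (-3.5131, -11.6171) + 7.7 * (-0.9659, 0.2588) = (-3.5131 + -7.4376, -11.6171 + 1.9929) = (-10.9507, -9.6242)
link 3: phi[3] = -40 + -85 + -70 + 180 = -15 deg
  cos(-15 deg) = 0.9659, sin(-15 deg) = -0.2588
  joint[4] = (-10.9507, -9.6242) + 2.6 * (0.9659, -0.2588) = (-10.9507 + 2.5114, -9.6242 + -0.6729) = (-8.4393, -10.2971)
End effector: (-8.4393, -10.2971)

Answer: -8.4393 -10.2971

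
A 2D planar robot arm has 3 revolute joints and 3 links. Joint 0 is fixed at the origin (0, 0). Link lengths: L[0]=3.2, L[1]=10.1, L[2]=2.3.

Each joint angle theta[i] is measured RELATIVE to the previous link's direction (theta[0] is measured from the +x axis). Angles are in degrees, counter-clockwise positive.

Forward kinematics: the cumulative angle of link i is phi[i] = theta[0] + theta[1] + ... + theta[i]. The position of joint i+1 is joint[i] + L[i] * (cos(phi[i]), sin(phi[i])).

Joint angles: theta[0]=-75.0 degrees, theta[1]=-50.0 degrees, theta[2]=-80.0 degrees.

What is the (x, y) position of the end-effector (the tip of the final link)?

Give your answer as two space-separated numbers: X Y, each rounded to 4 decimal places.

Answer: -7.0494 -10.3924

Derivation:
joint[0] = (0.0000, 0.0000)  (base)
link 0: phi[0] = -75 = -75 deg
  cos(-75 deg) = 0.2588, sin(-75 deg) = -0.9659
  joint[1] = (0.0000, 0.0000) + 3.2 * (0.2588, -0.9659) = (0.0000 + 0.8282, 0.0000 + -3.0910) = (0.8282, -3.0910)
link 1: phi[1] = -75 + -50 = -125 deg
  cos(-125 deg) = -0.5736, sin(-125 deg) = -0.8192
  joint[2] = (0.8282, -3.0910) + 10.1 * (-0.5736, -0.8192) = (0.8282 + -5.7931, -3.0910 + -8.2734) = (-4.9649, -11.3644)
link 2: phi[2] = -75 + -50 + -80 = -205 deg
  cos(-205 deg) = -0.9063, sin(-205 deg) = 0.4226
  joint[3] = (-4.9649, -11.3644) + 2.3 * (-0.9063, 0.4226) = (-4.9649 + -2.0845, -11.3644 + 0.9720) = (-7.0494, -10.3924)
End effector: (-7.0494, -10.3924)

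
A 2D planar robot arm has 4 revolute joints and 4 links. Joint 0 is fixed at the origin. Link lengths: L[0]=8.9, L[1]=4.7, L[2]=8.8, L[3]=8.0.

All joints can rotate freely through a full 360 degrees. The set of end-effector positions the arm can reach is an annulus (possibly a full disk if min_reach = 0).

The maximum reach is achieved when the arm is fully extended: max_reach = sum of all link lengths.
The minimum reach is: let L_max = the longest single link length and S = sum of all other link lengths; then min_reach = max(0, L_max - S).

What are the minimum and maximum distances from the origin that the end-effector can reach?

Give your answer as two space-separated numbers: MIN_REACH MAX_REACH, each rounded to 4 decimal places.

Link lengths: [8.9, 4.7, 8.8, 8.0]
max_reach = 8.9 + 4.7 + 8.8 + 8 = 30.4
L_max = max([8.9, 4.7, 8.8, 8.0]) = 8.9
S (sum of others) = 30.4 - 8.9 = 21.5
min_reach = max(0, 8.9 - 21.5) = max(0, -12.6) = 0

Answer: 0.0000 30.4000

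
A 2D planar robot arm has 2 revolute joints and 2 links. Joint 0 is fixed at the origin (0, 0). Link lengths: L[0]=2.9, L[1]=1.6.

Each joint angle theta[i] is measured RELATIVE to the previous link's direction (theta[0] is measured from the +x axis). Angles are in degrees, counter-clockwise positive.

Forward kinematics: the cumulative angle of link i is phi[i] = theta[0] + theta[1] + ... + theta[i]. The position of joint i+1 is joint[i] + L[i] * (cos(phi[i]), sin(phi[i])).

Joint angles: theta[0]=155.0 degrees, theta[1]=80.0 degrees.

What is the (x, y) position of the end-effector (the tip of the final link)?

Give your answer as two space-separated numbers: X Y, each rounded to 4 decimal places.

joint[0] = (0.0000, 0.0000)  (base)
link 0: phi[0] = 155 = 155 deg
  cos(155 deg) = -0.9063, sin(155 deg) = 0.4226
  joint[1] = (0.0000, 0.0000) + 2.9 * (-0.9063, 0.4226) = (0.0000 + -2.6283, 0.0000 + 1.2256) = (-2.6283, 1.2256)
link 1: phi[1] = 155 + 80 = 235 deg
  cos(235 deg) = -0.5736, sin(235 deg) = -0.8192
  joint[2] = (-2.6283, 1.2256) + 1.6 * (-0.5736, -0.8192) = (-2.6283 + -0.9177, 1.2256 + -1.3106) = (-3.5460, -0.0851)
End effector: (-3.5460, -0.0851)

Answer: -3.5460 -0.0851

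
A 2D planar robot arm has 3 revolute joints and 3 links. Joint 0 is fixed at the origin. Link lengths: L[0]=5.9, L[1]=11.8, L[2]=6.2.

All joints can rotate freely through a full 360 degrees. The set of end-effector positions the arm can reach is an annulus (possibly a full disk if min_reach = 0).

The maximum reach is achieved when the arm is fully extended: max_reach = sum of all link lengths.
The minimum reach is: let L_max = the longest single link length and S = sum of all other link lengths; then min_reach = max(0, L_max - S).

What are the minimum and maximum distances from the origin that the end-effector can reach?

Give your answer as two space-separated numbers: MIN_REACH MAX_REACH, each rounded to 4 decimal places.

Answer: 0.0000 23.9000

Derivation:
Link lengths: [5.9, 11.8, 6.2]
max_reach = 5.9 + 11.8 + 6.2 = 23.9
L_max = max([5.9, 11.8, 6.2]) = 11.8
S (sum of others) = 23.9 - 11.8 = 12.1
min_reach = max(0, 11.8 - 12.1) = max(0, -0.3) = 0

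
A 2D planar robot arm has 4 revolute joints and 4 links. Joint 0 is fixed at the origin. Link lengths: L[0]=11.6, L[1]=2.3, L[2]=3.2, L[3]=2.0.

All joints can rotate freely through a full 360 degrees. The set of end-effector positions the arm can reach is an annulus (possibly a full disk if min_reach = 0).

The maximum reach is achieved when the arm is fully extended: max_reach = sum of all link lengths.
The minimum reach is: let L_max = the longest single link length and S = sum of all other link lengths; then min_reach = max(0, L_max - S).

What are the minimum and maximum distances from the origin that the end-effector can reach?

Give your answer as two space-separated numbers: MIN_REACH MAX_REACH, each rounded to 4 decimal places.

Answer: 4.1000 19.1000

Derivation:
Link lengths: [11.6, 2.3, 3.2, 2.0]
max_reach = 11.6 + 2.3 + 3.2 + 2 = 19.1
L_max = max([11.6, 2.3, 3.2, 2.0]) = 11.6
S (sum of others) = 19.1 - 11.6 = 7.5
min_reach = max(0, 11.6 - 7.5) = max(0, 4.1) = 4.1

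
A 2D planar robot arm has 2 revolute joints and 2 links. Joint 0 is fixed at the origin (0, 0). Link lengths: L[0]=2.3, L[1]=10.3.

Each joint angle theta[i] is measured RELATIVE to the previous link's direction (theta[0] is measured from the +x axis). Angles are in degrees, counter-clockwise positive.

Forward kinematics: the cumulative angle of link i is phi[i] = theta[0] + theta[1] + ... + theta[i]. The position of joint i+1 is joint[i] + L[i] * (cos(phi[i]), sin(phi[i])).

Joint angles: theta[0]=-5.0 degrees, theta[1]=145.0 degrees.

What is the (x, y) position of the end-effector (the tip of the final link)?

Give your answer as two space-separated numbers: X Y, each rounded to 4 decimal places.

joint[0] = (0.0000, 0.0000)  (base)
link 0: phi[0] = -5 = -5 deg
  cos(-5 deg) = 0.9962, sin(-5 deg) = -0.0872
  joint[1] = (0.0000, 0.0000) + 2.3 * (0.9962, -0.0872) = (0.0000 + 2.2912, 0.0000 + -0.2005) = (2.2912, -0.2005)
link 1: phi[1] = -5 + 145 = 140 deg
  cos(140 deg) = -0.7660, sin(140 deg) = 0.6428
  joint[2] = (2.2912, -0.2005) + 10.3 * (-0.7660, 0.6428) = (2.2912 + -7.8903, -0.2005 + 6.6207) = (-5.5990, 6.4203)
End effector: (-5.5990, 6.4203)

Answer: -5.5990 6.4203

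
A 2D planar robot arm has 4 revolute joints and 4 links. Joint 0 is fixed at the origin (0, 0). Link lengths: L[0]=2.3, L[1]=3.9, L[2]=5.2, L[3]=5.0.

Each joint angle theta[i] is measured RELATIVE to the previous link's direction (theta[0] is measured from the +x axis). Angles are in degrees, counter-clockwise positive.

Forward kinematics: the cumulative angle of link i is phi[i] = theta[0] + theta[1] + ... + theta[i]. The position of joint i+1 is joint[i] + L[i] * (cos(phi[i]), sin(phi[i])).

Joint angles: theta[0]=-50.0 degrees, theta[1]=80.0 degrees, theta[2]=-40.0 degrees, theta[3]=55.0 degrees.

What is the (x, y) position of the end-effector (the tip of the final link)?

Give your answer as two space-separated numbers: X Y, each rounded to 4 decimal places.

joint[0] = (0.0000, 0.0000)  (base)
link 0: phi[0] = -50 = -50 deg
  cos(-50 deg) = 0.6428, sin(-50 deg) = -0.7660
  joint[1] = (0.0000, 0.0000) + 2.3 * (0.6428, -0.7660) = (0.0000 + 1.4784, 0.0000 + -1.7619) = (1.4784, -1.7619)
link 1: phi[1] = -50 + 80 = 30 deg
  cos(30 deg) = 0.8660, sin(30 deg) = 0.5000
  joint[2] = (1.4784, -1.7619) + 3.9 * (0.8660, 0.5000) = (1.4784 + 3.3775, -1.7619 + 1.9500) = (4.8559, 0.1881)
link 2: phi[2] = -50 + 80 + -40 = -10 deg
  cos(-10 deg) = 0.9848, sin(-10 deg) = -0.1736
  joint[3] = (4.8559, 0.1881) + 5.2 * (0.9848, -0.1736) = (4.8559 + 5.1210, 0.1881 + -0.9030) = (9.9769, -0.7149)
link 3: phi[3] = -50 + 80 + -40 + 55 = 45 deg
  cos(45 deg) = 0.7071, sin(45 deg) = 0.7071
  joint[4] = (9.9769, -0.7149) + 5 * (0.7071, 0.7071) = (9.9769 + 3.5355, -0.7149 + 3.5355) = (13.5124, 2.8207)
End effector: (13.5124, 2.8207)

Answer: 13.5124 2.8207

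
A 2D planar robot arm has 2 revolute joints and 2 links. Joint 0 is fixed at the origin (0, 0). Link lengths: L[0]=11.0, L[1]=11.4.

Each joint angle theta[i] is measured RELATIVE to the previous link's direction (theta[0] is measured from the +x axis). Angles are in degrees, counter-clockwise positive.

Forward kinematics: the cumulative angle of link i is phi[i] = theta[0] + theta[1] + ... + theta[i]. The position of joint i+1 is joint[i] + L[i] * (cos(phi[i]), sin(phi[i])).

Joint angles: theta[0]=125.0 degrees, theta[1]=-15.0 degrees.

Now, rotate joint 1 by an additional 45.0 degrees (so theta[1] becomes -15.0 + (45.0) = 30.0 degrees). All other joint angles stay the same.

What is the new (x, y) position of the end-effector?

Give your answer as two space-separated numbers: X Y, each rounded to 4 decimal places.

joint[0] = (0.0000, 0.0000)  (base)
link 0: phi[0] = 125 = 125 deg
  cos(125 deg) = -0.5736, sin(125 deg) = 0.8192
  joint[1] = (0.0000, 0.0000) + 11 * (-0.5736, 0.8192) = (0.0000 + -6.3093, 0.0000 + 9.0107) = (-6.3093, 9.0107)
link 1: phi[1] = 125 + 30 = 155 deg
  cos(155 deg) = -0.9063, sin(155 deg) = 0.4226
  joint[2] = (-6.3093, 9.0107) + 11.4 * (-0.9063, 0.4226) = (-6.3093 + -10.3319, 9.0107 + 4.8178) = (-16.6412, 13.8285)
End effector: (-16.6412, 13.8285)

Answer: -16.6412 13.8285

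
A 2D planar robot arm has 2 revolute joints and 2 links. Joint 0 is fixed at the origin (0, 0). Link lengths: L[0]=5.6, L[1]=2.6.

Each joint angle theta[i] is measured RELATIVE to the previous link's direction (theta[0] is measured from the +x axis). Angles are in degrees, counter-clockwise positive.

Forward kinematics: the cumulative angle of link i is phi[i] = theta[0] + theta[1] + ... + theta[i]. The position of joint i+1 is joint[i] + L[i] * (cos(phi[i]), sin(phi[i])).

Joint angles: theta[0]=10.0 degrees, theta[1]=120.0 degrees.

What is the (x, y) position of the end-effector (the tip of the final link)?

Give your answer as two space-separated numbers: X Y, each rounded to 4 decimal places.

joint[0] = (0.0000, 0.0000)  (base)
link 0: phi[0] = 10 = 10 deg
  cos(10 deg) = 0.9848, sin(10 deg) = 0.1736
  joint[1] = (0.0000, 0.0000) + 5.6 * (0.9848, 0.1736) = (0.0000 + 5.5149, 0.0000 + 0.9724) = (5.5149, 0.9724)
link 1: phi[1] = 10 + 120 = 130 deg
  cos(130 deg) = -0.6428, sin(130 deg) = 0.7660
  joint[2] = (5.5149, 0.9724) + 2.6 * (-0.6428, 0.7660) = (5.5149 + -1.6712, 0.9724 + 1.9917) = (3.8437, 2.9641)
End effector: (3.8437, 2.9641)

Answer: 3.8437 2.9641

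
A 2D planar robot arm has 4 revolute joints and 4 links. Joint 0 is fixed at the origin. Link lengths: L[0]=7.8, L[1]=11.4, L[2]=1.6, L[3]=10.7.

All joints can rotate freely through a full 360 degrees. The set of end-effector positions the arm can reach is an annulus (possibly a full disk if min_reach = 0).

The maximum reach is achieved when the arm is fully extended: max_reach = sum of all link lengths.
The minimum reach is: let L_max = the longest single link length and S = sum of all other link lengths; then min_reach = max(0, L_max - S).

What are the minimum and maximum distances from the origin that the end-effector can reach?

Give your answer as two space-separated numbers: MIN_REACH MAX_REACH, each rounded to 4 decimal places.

Link lengths: [7.8, 11.4, 1.6, 10.7]
max_reach = 7.8 + 11.4 + 1.6 + 10.7 = 31.5
L_max = max([7.8, 11.4, 1.6, 10.7]) = 11.4
S (sum of others) = 31.5 - 11.4 = 20.1
min_reach = max(0, 11.4 - 20.1) = max(0, -8.7) = 0

Answer: 0.0000 31.5000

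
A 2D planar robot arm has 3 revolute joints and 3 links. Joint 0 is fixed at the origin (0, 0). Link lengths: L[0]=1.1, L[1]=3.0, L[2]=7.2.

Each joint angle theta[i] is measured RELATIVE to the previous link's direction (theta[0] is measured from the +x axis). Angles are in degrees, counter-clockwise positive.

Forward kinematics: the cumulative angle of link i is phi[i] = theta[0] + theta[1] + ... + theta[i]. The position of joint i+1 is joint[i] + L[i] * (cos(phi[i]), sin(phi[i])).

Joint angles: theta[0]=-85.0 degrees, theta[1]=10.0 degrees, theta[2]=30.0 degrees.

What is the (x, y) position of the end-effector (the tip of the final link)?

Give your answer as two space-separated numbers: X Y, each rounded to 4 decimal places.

Answer: 5.9635 -9.0848

Derivation:
joint[0] = (0.0000, 0.0000)  (base)
link 0: phi[0] = -85 = -85 deg
  cos(-85 deg) = 0.0872, sin(-85 deg) = -0.9962
  joint[1] = (0.0000, 0.0000) + 1.1 * (0.0872, -0.9962) = (0.0000 + 0.0959, 0.0000 + -1.0958) = (0.0959, -1.0958)
link 1: phi[1] = -85 + 10 = -75 deg
  cos(-75 deg) = 0.2588, sin(-75 deg) = -0.9659
  joint[2] = (0.0959, -1.0958) + 3 * (0.2588, -0.9659) = (0.0959 + 0.7765, -1.0958 + -2.8978) = (0.8723, -3.9936)
link 2: phi[2] = -85 + 10 + 30 = -45 deg
  cos(-45 deg) = 0.7071, sin(-45 deg) = -0.7071
  joint[3] = (0.8723, -3.9936) + 7.2 * (0.7071, -0.7071) = (0.8723 + 5.0912, -3.9936 + -5.0912) = (5.9635, -9.0848)
End effector: (5.9635, -9.0848)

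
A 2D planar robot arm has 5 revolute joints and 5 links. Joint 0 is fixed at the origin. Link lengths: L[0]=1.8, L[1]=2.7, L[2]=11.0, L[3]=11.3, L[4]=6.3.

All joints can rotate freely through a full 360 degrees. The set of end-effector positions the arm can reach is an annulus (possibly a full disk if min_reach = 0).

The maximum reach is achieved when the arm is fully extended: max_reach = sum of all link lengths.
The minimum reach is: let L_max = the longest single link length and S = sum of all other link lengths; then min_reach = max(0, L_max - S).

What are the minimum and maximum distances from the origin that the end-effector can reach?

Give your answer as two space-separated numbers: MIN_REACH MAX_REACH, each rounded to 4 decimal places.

Link lengths: [1.8, 2.7, 11.0, 11.3, 6.3]
max_reach = 1.8 + 2.7 + 11 + 11.3 + 6.3 = 33.1
L_max = max([1.8, 2.7, 11.0, 11.3, 6.3]) = 11.3
S (sum of others) = 33.1 - 11.3 = 21.8
min_reach = max(0, 11.3 - 21.8) = max(0, -10.5) = 0

Answer: 0.0000 33.1000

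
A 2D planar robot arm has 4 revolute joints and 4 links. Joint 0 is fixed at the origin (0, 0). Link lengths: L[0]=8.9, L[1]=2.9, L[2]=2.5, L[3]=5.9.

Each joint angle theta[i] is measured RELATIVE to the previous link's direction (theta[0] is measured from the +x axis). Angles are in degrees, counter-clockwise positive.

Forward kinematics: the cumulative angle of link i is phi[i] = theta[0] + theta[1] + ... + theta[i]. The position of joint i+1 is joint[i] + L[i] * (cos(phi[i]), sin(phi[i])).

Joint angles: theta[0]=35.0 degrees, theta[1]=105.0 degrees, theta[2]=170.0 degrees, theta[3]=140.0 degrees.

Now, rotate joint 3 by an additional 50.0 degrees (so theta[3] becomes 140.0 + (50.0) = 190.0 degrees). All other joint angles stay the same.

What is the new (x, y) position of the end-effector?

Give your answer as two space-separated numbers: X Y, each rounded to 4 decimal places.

joint[0] = (0.0000, 0.0000)  (base)
link 0: phi[0] = 35 = 35 deg
  cos(35 deg) = 0.8192, sin(35 deg) = 0.5736
  joint[1] = (0.0000, 0.0000) + 8.9 * (0.8192, 0.5736) = (0.0000 + 7.2905, 0.0000 + 5.1048) = (7.2905, 5.1048)
link 1: phi[1] = 35 + 105 = 140 deg
  cos(140 deg) = -0.7660, sin(140 deg) = 0.6428
  joint[2] = (7.2905, 5.1048) + 2.9 * (-0.7660, 0.6428) = (7.2905 + -2.2215, 5.1048 + 1.8641) = (5.0689, 6.9689)
link 2: phi[2] = 35 + 105 + 170 = 310 deg
  cos(310 deg) = 0.6428, sin(310 deg) = -0.7660
  joint[3] = (5.0689, 6.9689) + 2.5 * (0.6428, -0.7660) = (5.0689 + 1.6070, 6.9689 + -1.9151) = (6.6759, 5.0538)
link 3: phi[3] = 35 + 105 + 170 + 190 = 500 deg
  cos(500 deg) = -0.7660, sin(500 deg) = 0.6428
  joint[4] = (6.6759, 5.0538) + 5.9 * (-0.7660, 0.6428) = (6.6759 + -4.5197, 5.0538 + 3.7924) = (2.1562, 8.8463)
End effector: (2.1562, 8.8463)

Answer: 2.1562 8.8463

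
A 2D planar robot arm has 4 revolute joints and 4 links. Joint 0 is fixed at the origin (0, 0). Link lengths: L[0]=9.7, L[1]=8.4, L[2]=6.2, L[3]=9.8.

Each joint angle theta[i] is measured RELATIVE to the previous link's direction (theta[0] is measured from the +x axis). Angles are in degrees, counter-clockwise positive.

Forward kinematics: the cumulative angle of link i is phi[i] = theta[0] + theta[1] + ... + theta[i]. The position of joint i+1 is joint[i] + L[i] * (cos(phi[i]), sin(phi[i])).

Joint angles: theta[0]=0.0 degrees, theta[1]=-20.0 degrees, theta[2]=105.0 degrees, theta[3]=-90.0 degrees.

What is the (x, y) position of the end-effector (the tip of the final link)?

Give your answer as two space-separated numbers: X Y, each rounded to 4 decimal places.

joint[0] = (0.0000, 0.0000)  (base)
link 0: phi[0] = 0 = 0 deg
  cos(0 deg) = 1.0000, sin(0 deg) = 0.0000
  joint[1] = (0.0000, 0.0000) + 9.7 * (1.0000, 0.0000) = (0.0000 + 9.7000, 0.0000 + 0.0000) = (9.7000, 0.0000)
link 1: phi[1] = 0 + -20 = -20 deg
  cos(-20 deg) = 0.9397, sin(-20 deg) = -0.3420
  joint[2] = (9.7000, 0.0000) + 8.4 * (0.9397, -0.3420) = (9.7000 + 7.8934, 0.0000 + -2.8730) = (17.5934, -2.8730)
link 2: phi[2] = 0 + -20 + 105 = 85 deg
  cos(85 deg) = 0.0872, sin(85 deg) = 0.9962
  joint[3] = (17.5934, -2.8730) + 6.2 * (0.0872, 0.9962) = (17.5934 + 0.5404, -2.8730 + 6.1764) = (18.1338, 3.3034)
link 3: phi[3] = 0 + -20 + 105 + -90 = -5 deg
  cos(-5 deg) = 0.9962, sin(-5 deg) = -0.0872
  joint[4] = (18.1338, 3.3034) + 9.8 * (0.9962, -0.0872) = (18.1338 + 9.7627, 3.3034 + -0.8541) = (27.8965, 2.4493)
End effector: (27.8965, 2.4493)

Answer: 27.8965 2.4493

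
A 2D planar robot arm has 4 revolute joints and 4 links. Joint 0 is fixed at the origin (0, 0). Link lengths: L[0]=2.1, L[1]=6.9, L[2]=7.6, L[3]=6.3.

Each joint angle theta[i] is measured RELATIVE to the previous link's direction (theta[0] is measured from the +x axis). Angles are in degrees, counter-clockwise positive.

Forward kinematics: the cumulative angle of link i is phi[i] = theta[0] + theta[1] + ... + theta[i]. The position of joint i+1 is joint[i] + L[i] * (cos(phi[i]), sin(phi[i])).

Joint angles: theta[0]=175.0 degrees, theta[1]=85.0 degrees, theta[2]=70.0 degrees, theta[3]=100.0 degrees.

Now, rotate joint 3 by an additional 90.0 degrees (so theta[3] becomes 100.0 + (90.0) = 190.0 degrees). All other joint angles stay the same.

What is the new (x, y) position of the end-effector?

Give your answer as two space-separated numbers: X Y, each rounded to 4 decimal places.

joint[0] = (0.0000, 0.0000)  (base)
link 0: phi[0] = 175 = 175 deg
  cos(175 deg) = -0.9962, sin(175 deg) = 0.0872
  joint[1] = (0.0000, 0.0000) + 2.1 * (-0.9962, 0.0872) = (0.0000 + -2.0920, 0.0000 + 0.1830) = (-2.0920, 0.1830)
link 1: phi[1] = 175 + 85 = 260 deg
  cos(260 deg) = -0.1736, sin(260 deg) = -0.9848
  joint[2] = (-2.0920, 0.1830) + 6.9 * (-0.1736, -0.9848) = (-2.0920 + -1.1982, 0.1830 + -6.7952) = (-3.2902, -6.6121)
link 2: phi[2] = 175 + 85 + 70 = 330 deg
  cos(330 deg) = 0.8660, sin(330 deg) = -0.5000
  joint[3] = (-3.2902, -6.6121) + 7.6 * (0.8660, -0.5000) = (-3.2902 + 6.5818, -6.6121 + -3.8000) = (3.2916, -10.4121)
link 3: phi[3] = 175 + 85 + 70 + 190 = 520 deg
  cos(520 deg) = -0.9397, sin(520 deg) = 0.3420
  joint[4] = (3.2916, -10.4121) + 6.3 * (-0.9397, 0.3420) = (3.2916 + -5.9201, -10.4121 + 2.1547) = (-2.6285, -8.2574)
End effector: (-2.6285, -8.2574)

Answer: -2.6285 -8.2574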